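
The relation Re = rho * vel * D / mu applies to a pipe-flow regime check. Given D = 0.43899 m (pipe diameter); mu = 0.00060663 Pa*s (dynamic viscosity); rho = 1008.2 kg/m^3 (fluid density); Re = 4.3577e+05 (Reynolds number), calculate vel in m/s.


vel = Re * mu / (rho * D)
vel = 4.3577e+05 * 0.00060663 / (1008.2 * 0.43899)
vel = 0.59728 m/s


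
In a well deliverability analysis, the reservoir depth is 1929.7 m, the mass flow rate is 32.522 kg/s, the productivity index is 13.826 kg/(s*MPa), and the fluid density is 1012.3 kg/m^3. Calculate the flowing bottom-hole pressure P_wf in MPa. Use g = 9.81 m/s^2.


Step 1: P_i = rho*g*h/1e6 = 1012.3*9.81*1929.7/1e6 = 19.16320 MPa
Step 2: P_wf = P_i - mdot/PI = 19.16320 - 32.522/13.826 = 16.811 MPa
P_wf = 16.811 MPa


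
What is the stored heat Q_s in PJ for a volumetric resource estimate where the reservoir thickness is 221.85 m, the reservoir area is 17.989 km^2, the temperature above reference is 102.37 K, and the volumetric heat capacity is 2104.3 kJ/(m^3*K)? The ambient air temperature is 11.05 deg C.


Step 1: Vr = A*1e6*hr = 17.989*1e6*221.85 = 3.990860e+09 m^3
Step 2: Q_s = Vr*rhoc*dT/1e12 = 3.990860e+09*2104.3*102.37/1e12 = 859.70 PJ
Q_s = 859.70 PJ


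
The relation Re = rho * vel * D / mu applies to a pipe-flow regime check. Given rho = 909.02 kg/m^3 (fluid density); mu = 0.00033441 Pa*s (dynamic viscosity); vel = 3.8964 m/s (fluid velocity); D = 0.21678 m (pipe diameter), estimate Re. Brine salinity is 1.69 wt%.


Re = rho * vel * D / mu
Re = 909.02 * 3.8964 * 0.21678 / 0.00033441
Re = 2.2960e+06


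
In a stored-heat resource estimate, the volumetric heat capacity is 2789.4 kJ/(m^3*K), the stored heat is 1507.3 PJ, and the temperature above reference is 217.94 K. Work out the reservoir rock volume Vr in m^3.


Vr = Q_s * 1e12 / (rhoc * dT)
Vr = 1507.3 * 1e12 / (2789.4 * 217.94)
Vr = 2.4794e+09 m^3


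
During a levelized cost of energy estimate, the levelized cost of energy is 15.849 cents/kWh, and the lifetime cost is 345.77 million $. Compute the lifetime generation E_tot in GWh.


E_tot = C_tot / LCOE * 100
E_tot = 345.77 / 15.849 * 100
E_tot = 2181.7 GWh


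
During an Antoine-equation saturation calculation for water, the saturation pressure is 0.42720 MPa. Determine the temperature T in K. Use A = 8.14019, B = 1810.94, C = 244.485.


T = B / (A - log10(P_sat * 760 / 0.101325)) - C
T = 1810.94 / (8.14019 - log10(0.42720 * 760 / 0.101325)) - 244.485
T = 146.2702 deg C
Convert to K: 146.2702 + 273.15 = 419.42 K
T = 419.42 K


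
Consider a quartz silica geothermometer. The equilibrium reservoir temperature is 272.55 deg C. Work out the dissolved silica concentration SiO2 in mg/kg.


SiO2 = 10^(5.19 - 1309/(T_eq + 273.15))
SiO2 = 10^(5.19 - 1309/(272.55 + 273.15))
SiO2 = 618.37 mg/kg


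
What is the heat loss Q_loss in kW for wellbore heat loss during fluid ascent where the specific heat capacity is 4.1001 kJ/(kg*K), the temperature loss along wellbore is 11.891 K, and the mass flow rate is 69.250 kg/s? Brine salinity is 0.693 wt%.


Q_loss = mdot * cp * dT
Q_loss = 69.250 * 4.1001 * 11.891
Q_loss = 3376.2 kW


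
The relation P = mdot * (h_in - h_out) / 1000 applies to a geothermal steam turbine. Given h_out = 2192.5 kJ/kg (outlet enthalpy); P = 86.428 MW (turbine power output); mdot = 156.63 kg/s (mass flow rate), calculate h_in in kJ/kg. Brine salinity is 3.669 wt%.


h_in = h_out + P * 1000 / mdot
h_in = 2192.5 + 86.428 * 1000 / 156.63
h_in = 2744.3 kJ/kg


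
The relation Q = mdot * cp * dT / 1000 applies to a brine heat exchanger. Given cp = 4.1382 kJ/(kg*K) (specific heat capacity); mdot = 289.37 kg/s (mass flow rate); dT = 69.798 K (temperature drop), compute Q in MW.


Q = mdot * cp * dT / 1000
Q = 289.37 * 4.1382 * 69.798 / 1000
Q = 83.581 MW


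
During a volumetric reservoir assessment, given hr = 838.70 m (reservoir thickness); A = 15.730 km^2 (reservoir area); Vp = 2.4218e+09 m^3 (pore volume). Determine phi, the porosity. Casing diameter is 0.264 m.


phi = Vp / (A * 1e6 * hr)
phi = 2.4218e+09 / (15.730 * 1e6 * 838.70)
phi = 0.18357


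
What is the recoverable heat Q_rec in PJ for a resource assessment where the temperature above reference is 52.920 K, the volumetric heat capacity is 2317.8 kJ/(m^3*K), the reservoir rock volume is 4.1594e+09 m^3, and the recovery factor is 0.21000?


Step 1: Q_s = Vr*rhoc*dT/1e12 = 4.1594e+09*2317.8*52.92/1e12 = 510.1836 PJ
Step 2: Q_rec = Q_s * RF = 510.1836 * 0.21 = 107.14 PJ
Q_rec = 107.14 PJ


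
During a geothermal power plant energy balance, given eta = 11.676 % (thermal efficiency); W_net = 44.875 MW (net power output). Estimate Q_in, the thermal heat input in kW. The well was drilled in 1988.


Q_in = W_net / (eta / 100)
Q_in = 44.875 / (11.676 / 100)
Q_in = 384.3354 MW
Convert: 384.3354 MW * 1000.0 = 3.8434e+05 kW
Q_in = 3.8434e+05 kW


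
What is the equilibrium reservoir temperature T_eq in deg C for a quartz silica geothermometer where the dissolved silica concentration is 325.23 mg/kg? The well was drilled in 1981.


T_eq = 1309 / (5.19 - log10(SiO2)) - 273.15
T_eq = 1309 / (5.19 - log10(325.23)) - 273.15
T_eq = 215.68 deg C


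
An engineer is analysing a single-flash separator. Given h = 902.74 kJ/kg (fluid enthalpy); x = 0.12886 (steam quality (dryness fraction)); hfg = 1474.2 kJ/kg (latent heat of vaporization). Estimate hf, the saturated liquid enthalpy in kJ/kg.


hf = h - x * hfg
hf = 902.74 - 0.12886 * 1474.2
hf = 712.77 kJ/kg


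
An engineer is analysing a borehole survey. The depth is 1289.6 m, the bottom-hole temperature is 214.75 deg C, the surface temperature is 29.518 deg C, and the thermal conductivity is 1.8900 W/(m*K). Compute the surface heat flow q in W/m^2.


Step 1: grad = (T_d - T_surf)/d * 1000 = (214.75 - 29.518)/1289.6 * 1000 = 143.6352 deg C/km
Step 2: q = k * grad / 1000 = 1.89 * 143.6352 / 1000 = 0.27147 W/m^2
q = 0.27147 W/m^2


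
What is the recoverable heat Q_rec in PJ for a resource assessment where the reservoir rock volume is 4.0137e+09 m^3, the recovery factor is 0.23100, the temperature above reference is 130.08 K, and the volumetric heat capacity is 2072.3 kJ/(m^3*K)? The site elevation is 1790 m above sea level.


Step 1: Q_s = Vr*rhoc*dT/1e12 = 4.0137e+09*2072.3*130.08/1e12 = 1081.952 PJ
Step 2: Q_rec = Q_s * RF = 1081.952 * 0.231 = 249.93 PJ
Q_rec = 249.93 PJ


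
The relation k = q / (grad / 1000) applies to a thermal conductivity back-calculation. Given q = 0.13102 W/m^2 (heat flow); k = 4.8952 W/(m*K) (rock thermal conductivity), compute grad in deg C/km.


grad = q / k * 1000
grad = 0.13102 / 4.8952 * 1000
grad = 26.765 deg C/km


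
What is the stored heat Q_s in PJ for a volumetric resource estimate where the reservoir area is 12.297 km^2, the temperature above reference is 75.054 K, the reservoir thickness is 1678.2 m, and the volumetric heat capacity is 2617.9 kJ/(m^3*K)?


Step 1: Vr = A*1e6*hr = 12.297*1e6*1678.2 = 2.063683e+10 m^3
Step 2: Q_s = Vr*rhoc*dT/1e12 = 2.063683e+10*2617.9*75.054/1e12 = 4054.8 PJ
Q_s = 4054.8 PJ


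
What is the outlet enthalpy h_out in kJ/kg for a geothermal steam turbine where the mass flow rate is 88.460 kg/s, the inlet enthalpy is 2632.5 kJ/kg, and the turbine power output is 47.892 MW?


h_out = h_in - P * 1000 / mdot
h_out = 2632.5 - 47.892 * 1000 / 88.460
h_out = 2091.1 kJ/kg


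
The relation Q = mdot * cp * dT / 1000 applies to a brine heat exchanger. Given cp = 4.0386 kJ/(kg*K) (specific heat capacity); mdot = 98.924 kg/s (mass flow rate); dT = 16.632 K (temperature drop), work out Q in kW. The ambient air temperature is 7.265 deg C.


Q = mdot * cp * dT / 1000
Q = 98.924 * 4.0386 * 16.632 / 1000
Q = 6.644725 MW
Convert: 6.644725 MW * 1000.0 = 6644.7 kW
Q = 6644.7 kW


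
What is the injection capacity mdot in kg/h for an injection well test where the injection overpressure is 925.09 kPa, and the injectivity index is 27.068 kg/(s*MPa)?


mdot = II * dP / 1000
mdot = 27.068 * 925.09 / 1000
mdot = 25.04034 kg/s
Convert: 25.04034 kg/s * 3600.0 = 90145 kg/h
mdot = 90145 kg/h


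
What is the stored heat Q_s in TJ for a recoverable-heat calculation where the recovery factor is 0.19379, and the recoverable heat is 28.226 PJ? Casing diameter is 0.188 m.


Q_s = Q_rec / RF
Q_s = 28.226 / 0.19379
Q_s = 145.6525 PJ
Convert: 145.6525 PJ * 1000.0 = 1.4565e+05 TJ
Q_s = 1.4565e+05 TJ


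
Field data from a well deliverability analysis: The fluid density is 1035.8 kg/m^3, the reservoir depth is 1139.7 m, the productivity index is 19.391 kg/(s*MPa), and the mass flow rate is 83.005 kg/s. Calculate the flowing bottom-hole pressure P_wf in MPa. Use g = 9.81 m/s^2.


Step 1: P_i = rho*g*h/1e6 = 1035.8*9.81*1139.7/1e6 = 11.58072 MPa
Step 2: P_wf = P_i - mdot/PI = 11.58072 - 83.005/19.391 = 7.3001 MPa
P_wf = 7.3001 MPa


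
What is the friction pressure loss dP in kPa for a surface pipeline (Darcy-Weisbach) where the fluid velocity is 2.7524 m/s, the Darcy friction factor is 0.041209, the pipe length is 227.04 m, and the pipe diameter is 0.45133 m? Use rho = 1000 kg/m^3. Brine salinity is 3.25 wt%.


dP = f * (L/D) * (rho*vel^2/2) / 1000
dP = 0.041209 * (227.04/0.45133) * (1000*2.7524^2/2) / 1000
dP = 78.522 kPa


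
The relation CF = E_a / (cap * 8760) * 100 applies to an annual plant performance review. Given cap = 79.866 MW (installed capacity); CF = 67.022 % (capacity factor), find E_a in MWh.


E_a = CF / 100 * cap * 8760
E_a = 67.022 / 100 * 79.866 * 8760
E_a = 4.6890e+05 MWh


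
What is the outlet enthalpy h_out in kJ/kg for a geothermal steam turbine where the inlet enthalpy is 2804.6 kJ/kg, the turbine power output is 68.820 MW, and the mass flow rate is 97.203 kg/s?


h_out = h_in - P * 1000 / mdot
h_out = 2804.6 - 68.820 * 1000 / 97.203
h_out = 2096.6 kJ/kg


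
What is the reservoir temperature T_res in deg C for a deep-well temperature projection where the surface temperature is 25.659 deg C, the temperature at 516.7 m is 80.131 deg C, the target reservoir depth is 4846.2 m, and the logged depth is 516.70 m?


Step 1: grad = (T_d1 - T_surf)/d1 * 1000 = (80.131 - 25.659)/516.7 * 1000 = 105.4229 deg C/km
Step 2: T_res = T_surf + grad*d2/1000 = 25.659 + 105.4229*4846.2/1000 = 536.56 deg C
T_res = 536.56 deg C


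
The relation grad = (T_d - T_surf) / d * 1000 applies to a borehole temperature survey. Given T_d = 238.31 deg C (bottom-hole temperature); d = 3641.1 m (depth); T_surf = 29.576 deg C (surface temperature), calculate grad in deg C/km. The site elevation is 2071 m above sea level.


grad = (T_d - T_surf) / d * 1000
grad = (238.31 - 29.576) / 3641.1 * 1000
grad = 57.327 deg C/km


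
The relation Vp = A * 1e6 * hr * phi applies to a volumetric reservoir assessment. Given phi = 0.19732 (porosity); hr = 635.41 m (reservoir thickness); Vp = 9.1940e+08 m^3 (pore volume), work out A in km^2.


A = Vp / (1e6 * hr * phi)
A = 9.1940e+08 / (1e6 * 635.41 * 0.19732)
A = 7.3330 km^2


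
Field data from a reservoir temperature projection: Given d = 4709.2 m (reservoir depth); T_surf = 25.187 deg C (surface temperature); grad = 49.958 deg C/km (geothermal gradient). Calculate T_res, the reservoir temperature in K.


T_res = T_surf + grad * d / 1000
T_res = 25.187 + 49.958 * 4709.2 / 1000
T_res = 260.4492 deg C
Convert to K: 260.4492 + 273.15 = 533.60 K
T_res = 533.60 K


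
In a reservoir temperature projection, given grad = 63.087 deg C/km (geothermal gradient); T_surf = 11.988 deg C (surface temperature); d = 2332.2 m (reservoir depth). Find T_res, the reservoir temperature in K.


T_res = T_surf + grad * d / 1000
T_res = 11.988 + 63.087 * 2332.2 / 1000
T_res = 159.1195 deg C
Convert to K: 159.1195 + 273.15 = 432.27 K
T_res = 432.27 K


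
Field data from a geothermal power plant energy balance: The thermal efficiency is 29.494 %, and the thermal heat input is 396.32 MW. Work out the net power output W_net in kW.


W_net = eta / 100 * Q_in
W_net = 29.494 / 100 * 396.32
W_net = 116.8906 MW
Convert: 116.8906 MW * 1000.0 = 1.1689e+05 kW
W_net = 1.1689e+05 kW


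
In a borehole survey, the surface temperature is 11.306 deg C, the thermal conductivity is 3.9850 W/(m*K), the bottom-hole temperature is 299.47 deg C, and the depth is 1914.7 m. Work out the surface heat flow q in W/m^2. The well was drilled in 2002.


Step 1: grad = (T_d - T_surf)/d * 1000 = (299.47 - 11.306)/1914.7 * 1000 = 150.5009 deg C/km
Step 2: q = k * grad / 1000 = 3.985 * 150.5009 / 1000 = 0.59975 W/m^2
q = 0.59975 W/m^2


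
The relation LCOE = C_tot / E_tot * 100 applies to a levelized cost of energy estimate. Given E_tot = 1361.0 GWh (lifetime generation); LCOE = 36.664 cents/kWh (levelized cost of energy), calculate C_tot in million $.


C_tot = LCOE / 100 * E_tot
C_tot = 36.664 / 100 * 1361.0
C_tot = 499.00 million $


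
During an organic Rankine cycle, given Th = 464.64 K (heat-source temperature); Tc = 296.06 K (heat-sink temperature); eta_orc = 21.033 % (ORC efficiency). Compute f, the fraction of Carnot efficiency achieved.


f = (eta_orc/100) / (1 - Tc/Th)
f = (21.033/100) / (1 - 296.06/464.64)
f = 0.57971


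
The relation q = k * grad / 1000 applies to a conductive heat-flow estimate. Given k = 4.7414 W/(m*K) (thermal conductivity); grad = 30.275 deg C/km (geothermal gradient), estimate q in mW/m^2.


q = k * grad / 1000
q = 4.7414 * 30.275 / 1000
q = 0.1435459 W/m^2
Convert: 0.1435459 W/m^2 * 1000.0 = 143.55 mW/m^2
q = 143.55 mW/m^2


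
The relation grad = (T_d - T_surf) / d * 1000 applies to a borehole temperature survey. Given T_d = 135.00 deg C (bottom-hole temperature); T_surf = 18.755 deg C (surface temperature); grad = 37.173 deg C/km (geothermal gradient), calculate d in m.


d = (T_d - T_surf) / grad * 1000
d = (135.00 - 18.755) / 37.173 * 1000
d = 3127.1 m


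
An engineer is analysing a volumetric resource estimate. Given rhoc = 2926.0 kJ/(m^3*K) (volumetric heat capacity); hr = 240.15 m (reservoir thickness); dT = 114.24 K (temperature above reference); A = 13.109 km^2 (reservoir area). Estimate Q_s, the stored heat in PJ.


Step 1: Vr = A*1e6*hr = 13.109*1e6*240.15 = 3.148126e+09 m^3
Step 2: Q_s = Vr*rhoc*dT/1e12 = 3.148126e+09*2926.0*114.24/1e12 = 1052.3 PJ
Q_s = 1052.3 PJ


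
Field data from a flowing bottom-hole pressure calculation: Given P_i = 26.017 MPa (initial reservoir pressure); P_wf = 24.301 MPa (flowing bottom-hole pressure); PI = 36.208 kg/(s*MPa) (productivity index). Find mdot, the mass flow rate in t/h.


mdot = (P_i - P_wf) * PI
mdot = (26.017 - 24.301) * 36.208
mdot = 62.13293 kg/s
Convert: 62.13293 kg/s * 3.6 = 223.68 t/h
mdot = 223.68 t/h


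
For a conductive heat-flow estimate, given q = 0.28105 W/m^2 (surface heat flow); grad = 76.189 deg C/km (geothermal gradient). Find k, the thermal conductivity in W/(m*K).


k = q * 1000 / grad
k = 0.28105 * 1000 / 76.189
k = 3.6889 W/(m*K)


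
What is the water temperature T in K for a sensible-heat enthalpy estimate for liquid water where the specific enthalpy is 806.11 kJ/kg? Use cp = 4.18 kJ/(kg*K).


T = h / cp
T = 806.11 / 4.18
T = 192.8493 deg C
Convert to K: 192.8493 + 273.15 = 466.00 K
T = 466.00 K


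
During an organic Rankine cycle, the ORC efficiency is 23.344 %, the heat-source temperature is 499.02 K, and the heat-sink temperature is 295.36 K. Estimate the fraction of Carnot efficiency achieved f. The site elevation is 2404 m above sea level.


f = (eta_orc/100) / (1 - Tc/Th)
f = (23.344/100) / (1 - 295.36/499.02)
f = 0.57199


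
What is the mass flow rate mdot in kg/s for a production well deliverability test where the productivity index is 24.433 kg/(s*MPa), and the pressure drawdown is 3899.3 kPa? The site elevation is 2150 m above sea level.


mdot = PI * dP / 1000
mdot = 24.433 * 3899.3 / 1000
mdot = 95.272 kg/s


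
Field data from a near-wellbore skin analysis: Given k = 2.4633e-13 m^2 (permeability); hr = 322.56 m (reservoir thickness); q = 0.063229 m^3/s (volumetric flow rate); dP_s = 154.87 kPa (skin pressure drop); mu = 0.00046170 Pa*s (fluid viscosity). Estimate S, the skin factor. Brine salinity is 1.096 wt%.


S = dP_s * 1000 * 2*pi*k*hr / (q*mu)
S = 154.87 * 1000 * 2*pi*2.4633e-13*322.56 / (0.063229*0.00046170)
S = 2.6485


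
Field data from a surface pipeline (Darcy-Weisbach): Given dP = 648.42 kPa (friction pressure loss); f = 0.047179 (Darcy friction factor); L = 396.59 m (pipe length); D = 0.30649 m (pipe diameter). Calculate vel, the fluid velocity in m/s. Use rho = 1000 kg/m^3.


vel = sqrt(dP*1000*2*D / (f*L*rho))
vel = sqrt(648.42*1000*2*0.30649 / (0.047179*396.59*1000))
vel = 4.6090 m/s


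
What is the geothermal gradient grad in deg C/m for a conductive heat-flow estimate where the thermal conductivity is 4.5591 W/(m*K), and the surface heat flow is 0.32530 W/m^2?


grad = q * 1000 / k
grad = 0.32530 * 1000 / 4.5591
grad = 71.35180 deg C/km
Convert: 71.35180 deg C/km * 0.001 = 0.071352 deg C/m
grad = 0.071352 deg C/m


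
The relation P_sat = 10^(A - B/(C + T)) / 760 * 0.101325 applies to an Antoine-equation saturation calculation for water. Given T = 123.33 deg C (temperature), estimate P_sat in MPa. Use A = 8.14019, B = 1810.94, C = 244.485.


P_sat = 10^(A - B/(C + T)) / 760 * 0.101325
P_sat = 10^(8.14019 - 1810.94/(244.485 + 123.33)) / 760 * 0.101325
P_sat = 0.21958 MPa


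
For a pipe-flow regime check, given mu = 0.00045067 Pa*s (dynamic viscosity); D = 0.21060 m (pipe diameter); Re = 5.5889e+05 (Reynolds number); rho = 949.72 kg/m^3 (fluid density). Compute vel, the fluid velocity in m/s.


vel = Re * mu / (rho * D)
vel = 5.5889e+05 * 0.00045067 / (949.72 * 0.21060)
vel = 1.2593 m/s


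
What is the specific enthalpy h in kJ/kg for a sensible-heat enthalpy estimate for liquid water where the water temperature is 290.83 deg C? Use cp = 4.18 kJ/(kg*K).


h = cp * T
h = 4.18 * 290.83
h = 1215.7 kJ/kg


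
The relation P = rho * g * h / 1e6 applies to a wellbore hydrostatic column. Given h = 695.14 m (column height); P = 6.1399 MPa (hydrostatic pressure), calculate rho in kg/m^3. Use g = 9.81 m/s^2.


rho = P * 1e6 / (g * h)
rho = 6.1399 * 1e6 / (9.81 * 695.14)
rho = 900.37 kg/m^3


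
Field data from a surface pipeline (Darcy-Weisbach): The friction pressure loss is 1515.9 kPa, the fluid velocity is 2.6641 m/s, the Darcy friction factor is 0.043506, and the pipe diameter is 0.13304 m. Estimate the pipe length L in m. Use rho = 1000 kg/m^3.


L = dP*1000*D / (f*rho*vel^2/2)
L = 1515.9*1000*0.13304 / (0.043506*1000*2.6641^2/2)
L = 1306.3 m


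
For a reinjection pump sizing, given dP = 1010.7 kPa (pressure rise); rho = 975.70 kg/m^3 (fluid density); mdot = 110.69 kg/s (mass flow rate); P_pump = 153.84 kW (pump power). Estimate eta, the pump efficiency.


eta = mdot * dP / (rho * P_pump)
eta = 110.69 * 1010.7 / (975.70 * 153.84)
eta = 0.74532


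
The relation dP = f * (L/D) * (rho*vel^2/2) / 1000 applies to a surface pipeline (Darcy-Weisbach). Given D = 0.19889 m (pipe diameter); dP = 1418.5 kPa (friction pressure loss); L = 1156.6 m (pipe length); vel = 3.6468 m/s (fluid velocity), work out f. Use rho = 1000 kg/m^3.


f = dP*1000 / ((L/D)*(rho*vel^2/2))
f = 1418.5*1000 / ((1156.6/0.19889)*(1000*3.6468^2/2))
f = 0.036683


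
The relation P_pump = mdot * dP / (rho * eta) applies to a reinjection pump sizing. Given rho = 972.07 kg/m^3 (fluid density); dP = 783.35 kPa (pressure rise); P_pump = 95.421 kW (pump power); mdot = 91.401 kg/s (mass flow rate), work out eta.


eta = mdot * dP / (rho * P_pump)
eta = 91.401 * 783.35 / (972.07 * 95.421)
eta = 0.77191


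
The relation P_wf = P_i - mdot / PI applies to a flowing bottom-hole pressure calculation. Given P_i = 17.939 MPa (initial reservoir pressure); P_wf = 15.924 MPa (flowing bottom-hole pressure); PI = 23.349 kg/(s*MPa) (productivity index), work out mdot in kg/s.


mdot = (P_i - P_wf) * PI
mdot = (17.939 - 15.924) * 23.349
mdot = 47.048 kg/s


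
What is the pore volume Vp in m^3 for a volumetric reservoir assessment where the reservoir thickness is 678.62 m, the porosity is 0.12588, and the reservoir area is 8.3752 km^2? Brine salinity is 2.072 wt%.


Vp = A * 1e6 * hr * phi
Vp = 8.3752 * 1e6 * 678.62 * 0.12588
Vp = 7.1545e+08 m^3


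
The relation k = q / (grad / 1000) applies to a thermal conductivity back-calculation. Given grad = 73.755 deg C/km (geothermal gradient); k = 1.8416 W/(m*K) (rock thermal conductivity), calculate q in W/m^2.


q = k * grad / 1000
q = 1.8416 * 73.755 / 1000
q = 0.13583 W/m^2


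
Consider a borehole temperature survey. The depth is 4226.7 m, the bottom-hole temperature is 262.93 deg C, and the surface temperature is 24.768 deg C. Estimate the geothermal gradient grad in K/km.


grad = (T_d - T_surf) / d * 1000
grad = (262.93 - 24.768) / 4226.7 * 1000
grad = 56.34703 deg C/km
Convert: 56.34703 deg C/km * 1.0 = 56.347 K/km
grad = 56.347 K/km


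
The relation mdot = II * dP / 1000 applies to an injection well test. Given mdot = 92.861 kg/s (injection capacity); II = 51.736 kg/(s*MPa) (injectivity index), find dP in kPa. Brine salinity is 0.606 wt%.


dP = mdot * 1000 / II
dP = 92.861 * 1000 / 51.736
dP = 1794.9 kPa


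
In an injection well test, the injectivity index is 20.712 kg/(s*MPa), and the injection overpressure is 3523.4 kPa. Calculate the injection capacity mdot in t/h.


mdot = II * dP / 1000
mdot = 20.712 * 3523.4 / 1000
mdot = 72.97666 kg/s
Convert: 72.97666 kg/s * 3.6 = 262.72 t/h
mdot = 262.72 t/h


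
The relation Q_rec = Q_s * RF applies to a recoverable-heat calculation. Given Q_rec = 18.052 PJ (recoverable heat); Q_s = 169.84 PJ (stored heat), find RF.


RF = Q_rec / Q_s
RF = 18.052 / 169.84
RF = 0.10629


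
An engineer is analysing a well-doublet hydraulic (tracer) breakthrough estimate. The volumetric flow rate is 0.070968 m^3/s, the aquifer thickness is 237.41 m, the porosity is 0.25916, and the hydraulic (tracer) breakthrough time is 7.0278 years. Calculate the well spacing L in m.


L = sqrt(t_bt*365.25*86400*3*Qv / (pi*hr*phi))
L = sqrt(7.0278*365.25*86400*3*0.070968 / (pi*237.41*0.25916))
L = 494.25 m


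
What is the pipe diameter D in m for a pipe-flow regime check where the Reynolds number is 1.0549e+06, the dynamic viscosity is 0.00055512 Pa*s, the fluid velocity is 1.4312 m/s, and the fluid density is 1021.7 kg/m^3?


D = Re * mu / (rho * vel)
D = 1.0549e+06 * 0.00055512 / (1021.7 * 1.4312)
D = 0.40047 m


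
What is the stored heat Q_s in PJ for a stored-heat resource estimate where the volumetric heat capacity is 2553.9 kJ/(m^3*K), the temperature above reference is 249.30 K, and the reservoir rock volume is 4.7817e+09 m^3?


Q_s = Vr * rhoc * dT / 1e12
Q_s = 4.7817e+09 * 2553.9 * 249.30 / 1e12
Q_s = 3044.4 PJ


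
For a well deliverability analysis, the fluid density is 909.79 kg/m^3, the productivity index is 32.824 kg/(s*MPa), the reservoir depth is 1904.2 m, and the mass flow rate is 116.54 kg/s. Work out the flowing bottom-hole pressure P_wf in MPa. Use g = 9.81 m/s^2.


Step 1: P_i = rho*g*h/1e6 = 909.79*9.81*1904.2/1e6 = 16.99506 MPa
Step 2: P_wf = P_i - mdot/PI = 16.99506 - 116.54/32.824 = 13.445 MPa
P_wf = 13.445 MPa


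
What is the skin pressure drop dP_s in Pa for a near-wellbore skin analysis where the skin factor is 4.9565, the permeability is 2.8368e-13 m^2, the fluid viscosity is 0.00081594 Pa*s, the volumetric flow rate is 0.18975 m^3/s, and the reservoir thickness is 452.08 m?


dP_s = S * q * mu / (2*pi*k*hr) / 1000
dP_s = 4.9565 * 0.18975 * 0.00081594 / (2*pi*2.8368e-13*452.08) / 1000
dP_s = 952.3383 kPa
Convert: 952.3383 kPa * 1000.0 = 9.5234e+05 Pa
dP_s = 9.5234e+05 Pa


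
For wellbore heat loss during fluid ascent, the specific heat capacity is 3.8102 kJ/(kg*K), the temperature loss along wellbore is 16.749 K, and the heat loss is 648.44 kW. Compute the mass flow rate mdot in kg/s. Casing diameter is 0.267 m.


mdot = Q_loss / (cp * dT)
mdot = 648.44 / (3.8102 * 16.749)
mdot = 10.161 kg/s


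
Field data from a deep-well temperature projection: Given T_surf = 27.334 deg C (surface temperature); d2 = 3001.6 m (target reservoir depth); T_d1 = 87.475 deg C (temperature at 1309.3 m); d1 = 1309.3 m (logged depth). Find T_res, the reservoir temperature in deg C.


Step 1: grad = (T_d1 - T_surf)/d1 * 1000 = (87.475 - 27.334)/1309.3 * 1000 = 45.93371 deg C/km
Step 2: T_res = T_surf + grad*d2/1000 = 27.334 + 45.93371*3001.6/1000 = 165.21 deg C
T_res = 165.21 deg C


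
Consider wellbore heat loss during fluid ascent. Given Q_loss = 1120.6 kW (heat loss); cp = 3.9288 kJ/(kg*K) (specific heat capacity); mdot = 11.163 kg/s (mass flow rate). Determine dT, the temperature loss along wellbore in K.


dT = Q_loss / (mdot * cp)
dT = 1120.6 / (11.163 * 3.9288)
dT = 25.551 K


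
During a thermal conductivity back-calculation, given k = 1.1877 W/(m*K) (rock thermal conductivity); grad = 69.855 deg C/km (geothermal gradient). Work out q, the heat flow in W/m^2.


q = k * grad / 1000
q = 1.1877 * 69.855 / 1000
q = 0.082967 W/m^2


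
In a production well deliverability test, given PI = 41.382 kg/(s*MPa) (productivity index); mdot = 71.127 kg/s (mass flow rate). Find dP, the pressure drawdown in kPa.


dP = mdot * 1000 / PI
dP = 71.127 * 1000 / 41.382
dP = 1718.8 kPa


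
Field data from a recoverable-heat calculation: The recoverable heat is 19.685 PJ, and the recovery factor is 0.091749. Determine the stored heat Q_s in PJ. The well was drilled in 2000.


Q_s = Q_rec / RF
Q_s = 19.685 / 0.091749
Q_s = 214.55 PJ


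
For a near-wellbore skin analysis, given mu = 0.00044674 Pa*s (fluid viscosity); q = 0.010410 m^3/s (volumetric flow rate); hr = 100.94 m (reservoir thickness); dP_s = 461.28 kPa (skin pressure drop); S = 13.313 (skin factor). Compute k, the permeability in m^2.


k = S*q*mu / (2*pi*dP_s*1000*hr)
k = 13.313*0.010410*0.00044674 / (2*pi*461.28*1000*100.94)
k = 2.1163e-13 m^2


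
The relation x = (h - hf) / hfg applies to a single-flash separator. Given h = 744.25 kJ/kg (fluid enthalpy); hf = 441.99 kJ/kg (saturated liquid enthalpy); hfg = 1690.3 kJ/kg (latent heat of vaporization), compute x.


x = (h - hf) / hfg
x = (744.25 - 441.99) / 1690.3
x = 0.17882


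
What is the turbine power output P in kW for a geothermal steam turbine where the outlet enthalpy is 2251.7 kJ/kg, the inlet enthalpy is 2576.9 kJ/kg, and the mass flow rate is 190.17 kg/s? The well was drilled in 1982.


P = mdot * (h_in - h_out) / 1000
P = 190.17 * (2576.9 - 2251.7) / 1000
P = 61.84328 MW
Convert: 61.84328 MW * 1000.0 = 61843 kW
P = 61843 kW


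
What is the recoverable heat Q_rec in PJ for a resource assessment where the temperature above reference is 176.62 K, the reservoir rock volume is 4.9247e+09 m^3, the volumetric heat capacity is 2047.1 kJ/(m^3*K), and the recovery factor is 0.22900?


Step 1: Q_s = Vr*rhoc*dT/1e12 = 4.9247e+09*2047.1*176.62/1e12 = 1780.569 PJ
Step 2: Q_rec = Q_s * RF = 1780.569 * 0.229 = 407.75 PJ
Q_rec = 407.75 PJ


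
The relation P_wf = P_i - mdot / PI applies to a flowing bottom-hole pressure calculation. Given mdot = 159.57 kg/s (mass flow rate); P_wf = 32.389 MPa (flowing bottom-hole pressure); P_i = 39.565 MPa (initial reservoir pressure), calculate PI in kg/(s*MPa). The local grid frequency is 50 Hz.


PI = mdot / (P_i - P_wf)
PI = 159.57 / (39.565 - 32.389)
PI = 22.237 kg/(s*MPa)


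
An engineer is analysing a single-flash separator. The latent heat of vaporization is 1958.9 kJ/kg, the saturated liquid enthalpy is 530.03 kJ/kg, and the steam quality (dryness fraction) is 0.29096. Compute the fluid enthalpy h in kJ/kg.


h = hf + x * hfg
h = 530.03 + 0.29096 * 1958.9
h = 1100.0 kJ/kg


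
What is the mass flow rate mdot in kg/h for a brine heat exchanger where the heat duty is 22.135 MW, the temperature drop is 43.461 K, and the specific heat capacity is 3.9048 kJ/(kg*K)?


mdot = Q * 1000 / (cp * dT)
mdot = 22.135 * 1000 / (3.9048 * 43.461)
mdot = 130.4311 kg/s
Convert: 130.4311 kg/s * 3600.0 = 4.6955e+05 kg/h
mdot = 4.6955e+05 kg/h


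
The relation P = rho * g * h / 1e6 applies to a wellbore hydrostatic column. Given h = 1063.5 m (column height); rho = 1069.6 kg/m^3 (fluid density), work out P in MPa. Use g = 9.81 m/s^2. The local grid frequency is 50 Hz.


P = rho * g * h / 1e6
P = 1069.6 * 9.81 * 1063.5 / 1e6
P = 11.159 MPa


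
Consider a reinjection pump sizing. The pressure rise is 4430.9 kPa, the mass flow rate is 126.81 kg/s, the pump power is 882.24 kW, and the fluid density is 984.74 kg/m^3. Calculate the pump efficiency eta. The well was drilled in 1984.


eta = mdot * dP / (rho * P_pump)
eta = 126.81 * 4430.9 / (984.74 * 882.24)
eta = 0.64675


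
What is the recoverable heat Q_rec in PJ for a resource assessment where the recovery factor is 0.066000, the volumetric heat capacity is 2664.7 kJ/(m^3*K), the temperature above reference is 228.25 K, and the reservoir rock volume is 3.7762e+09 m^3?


Step 1: Q_s = Vr*rhoc*dT/1e12 = 3.7762e+09*2664.7*228.25/1e12 = 2296.752 PJ
Step 2: Q_rec = Q_s * RF = 2296.752 * 0.066 = 151.59 PJ
Q_rec = 151.59 PJ


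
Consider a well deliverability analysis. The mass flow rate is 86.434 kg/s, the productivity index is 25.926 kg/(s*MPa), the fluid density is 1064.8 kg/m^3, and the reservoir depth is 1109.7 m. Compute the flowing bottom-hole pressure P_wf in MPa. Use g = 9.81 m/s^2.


Step 1: P_i = rho*g*h/1e6 = 1064.8*9.81*1109.7/1e6 = 11.59158 MPa
Step 2: P_wf = P_i - mdot/PI = 11.59158 - 86.434/25.926 = 8.2577 MPa
P_wf = 8.2577 MPa


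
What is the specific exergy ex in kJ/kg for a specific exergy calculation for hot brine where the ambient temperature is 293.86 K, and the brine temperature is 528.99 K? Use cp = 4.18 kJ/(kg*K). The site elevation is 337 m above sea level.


ex = cp * ((T_b - T_0) - T_0 * ln(T_b/T_0))
ex = 4.18 * ((528.99 - 293.86) - 293.86 * ln(528.99/293.86))
ex = 260.75 kJ/kg


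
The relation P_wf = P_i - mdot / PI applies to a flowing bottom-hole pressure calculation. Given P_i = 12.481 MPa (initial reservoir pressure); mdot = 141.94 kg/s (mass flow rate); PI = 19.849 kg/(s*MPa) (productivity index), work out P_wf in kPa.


P_wf = P_i - mdot / PI
P_wf = 12.481 - 141.94 / 19.849
P_wf = 5.330010 MPa
Convert: 5.330010 MPa * 1000.0 = 5330.0 kPa
P_wf = 5330.0 kPa


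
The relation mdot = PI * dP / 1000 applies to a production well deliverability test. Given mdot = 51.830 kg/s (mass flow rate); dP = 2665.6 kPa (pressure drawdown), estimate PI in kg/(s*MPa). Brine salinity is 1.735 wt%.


PI = mdot * 1000 / dP
PI = 51.830 * 1000 / 2665.6
PI = 19.444 kg/(s*MPa)


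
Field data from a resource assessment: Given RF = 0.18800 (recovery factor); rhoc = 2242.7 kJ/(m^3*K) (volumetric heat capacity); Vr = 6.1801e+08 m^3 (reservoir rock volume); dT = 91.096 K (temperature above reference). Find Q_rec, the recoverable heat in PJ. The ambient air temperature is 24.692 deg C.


Step 1: Q_s = Vr*rhoc*dT/1e12 = 6.1801e+08*2242.7*91.096/1e12 = 126.2601 PJ
Step 2: Q_rec = Q_s * RF = 126.2601 * 0.188 = 23.737 PJ
Q_rec = 23.737 PJ


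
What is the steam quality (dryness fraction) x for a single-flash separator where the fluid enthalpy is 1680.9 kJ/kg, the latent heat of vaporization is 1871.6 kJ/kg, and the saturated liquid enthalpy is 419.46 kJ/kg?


x = (h - hf) / hfg
x = (1680.9 - 419.46) / 1871.6
x = 0.67399


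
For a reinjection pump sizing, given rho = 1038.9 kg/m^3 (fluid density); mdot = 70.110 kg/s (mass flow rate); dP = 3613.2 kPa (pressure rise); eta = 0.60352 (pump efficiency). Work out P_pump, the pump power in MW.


P_pump = mdot * dP / (rho * eta)
P_pump = 70.110 * 3613.2 / (1038.9 * 0.60352)
P_pump = 404.0234 kW
Convert: 404.0234 kW * 0.001 = 0.40402 MW
P_pump = 0.40402 MW


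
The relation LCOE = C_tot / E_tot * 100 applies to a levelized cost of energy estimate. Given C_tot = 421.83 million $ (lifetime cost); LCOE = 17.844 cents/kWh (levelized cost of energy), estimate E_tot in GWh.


E_tot = C_tot / LCOE * 100
E_tot = 421.83 / 17.844 * 100
E_tot = 2364.0 GWh


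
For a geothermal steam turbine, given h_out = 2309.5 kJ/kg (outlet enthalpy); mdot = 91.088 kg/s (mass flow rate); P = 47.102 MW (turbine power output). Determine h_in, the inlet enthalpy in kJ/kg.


h_in = h_out + P * 1000 / mdot
h_in = 2309.5 + 47.102 * 1000 / 91.088
h_in = 2826.6 kJ/kg


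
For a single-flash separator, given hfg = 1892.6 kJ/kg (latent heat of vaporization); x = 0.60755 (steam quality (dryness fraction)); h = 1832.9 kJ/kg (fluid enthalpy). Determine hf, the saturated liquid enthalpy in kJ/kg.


hf = h - x * hfg
hf = 1832.9 - 0.60755 * 1892.6
hf = 683.05 kJ/kg


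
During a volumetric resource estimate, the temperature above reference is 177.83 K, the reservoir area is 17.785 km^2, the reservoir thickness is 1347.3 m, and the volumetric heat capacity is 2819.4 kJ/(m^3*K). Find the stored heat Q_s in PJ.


Step 1: Vr = A*1e6*hr = 17.785*1e6*1347.3 = 2.396173e+10 m^3
Step 2: Q_s = Vr*rhoc*dT/1e12 = 2.396173e+10*2819.4*177.83/1e12 = 12014 PJ
Q_s = 12014 PJ


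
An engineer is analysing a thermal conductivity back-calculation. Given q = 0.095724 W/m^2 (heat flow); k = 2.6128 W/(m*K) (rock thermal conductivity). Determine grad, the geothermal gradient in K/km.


grad = q / k * 1000
grad = 0.095724 / 2.6128 * 1000
grad = 36.63656 deg C/km
Convert: 36.63656 deg C/km * 1.0 = 36.637 K/km
grad = 36.637 K/km


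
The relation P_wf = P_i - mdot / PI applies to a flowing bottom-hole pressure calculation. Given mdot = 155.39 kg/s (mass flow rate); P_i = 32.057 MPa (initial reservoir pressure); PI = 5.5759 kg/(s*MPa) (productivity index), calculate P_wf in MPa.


P_wf = P_i - mdot / PI
P_wf = 32.057 - 155.39 / 5.5759
P_wf = 4.1889 MPa


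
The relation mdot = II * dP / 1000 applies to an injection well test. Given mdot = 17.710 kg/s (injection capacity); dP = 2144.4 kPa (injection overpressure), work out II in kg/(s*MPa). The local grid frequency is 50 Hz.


II = mdot * 1000 / dP
II = 17.710 * 1000 / 2144.4
II = 8.2587 kg/(s*MPa)


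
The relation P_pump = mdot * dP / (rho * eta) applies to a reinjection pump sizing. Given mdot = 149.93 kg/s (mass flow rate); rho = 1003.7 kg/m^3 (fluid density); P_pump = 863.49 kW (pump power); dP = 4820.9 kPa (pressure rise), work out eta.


eta = mdot * dP / (rho * P_pump)
eta = 149.93 * 4820.9 / (1003.7 * 863.49)
eta = 0.83398


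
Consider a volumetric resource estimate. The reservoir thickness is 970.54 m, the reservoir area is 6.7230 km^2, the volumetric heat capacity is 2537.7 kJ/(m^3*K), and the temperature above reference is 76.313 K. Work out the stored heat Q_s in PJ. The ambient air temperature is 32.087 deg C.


Step 1: Vr = A*1e6*hr = 6.723*1e6*970.54 = 6.524940e+09 m^3
Step 2: Q_s = Vr*rhoc*dT/1e12 = 6.524940e+09*2537.7*76.313/1e12 = 1263.6 PJ
Q_s = 1263.6 PJ


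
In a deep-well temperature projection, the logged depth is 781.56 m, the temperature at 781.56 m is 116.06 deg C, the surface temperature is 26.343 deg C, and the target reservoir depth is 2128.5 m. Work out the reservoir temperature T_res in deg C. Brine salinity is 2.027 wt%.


Step 1: grad = (T_d1 - T_surf)/d1 * 1000 = (116.06 - 26.343)/781.56 * 1000 = 114.7922 deg C/km
Step 2: T_res = T_surf + grad*d2/1000 = 26.343 + 114.7922*2128.5/1000 = 270.68 deg C
T_res = 270.68 deg C


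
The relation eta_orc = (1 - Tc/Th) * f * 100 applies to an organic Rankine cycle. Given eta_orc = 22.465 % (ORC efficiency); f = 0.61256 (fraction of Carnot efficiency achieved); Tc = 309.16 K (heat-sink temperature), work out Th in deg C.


Th = Tc / (1 - (eta_orc/100)/f)
Th = 309.16 / (1 - (22.465/100)/0.61256)
Th = 488.2036 K
Convert to deg C: 488.2036 - 273.15 = 215.05 deg C
Th = 215.05 deg C


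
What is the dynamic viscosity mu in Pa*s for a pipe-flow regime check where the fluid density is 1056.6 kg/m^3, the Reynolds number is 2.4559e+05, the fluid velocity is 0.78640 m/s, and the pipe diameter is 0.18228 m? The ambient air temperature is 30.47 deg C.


mu = rho * vel * D / Re
mu = 1056.6 * 0.78640 * 0.18228 / 2.4559e+05
mu = 0.00061671 Pa*s


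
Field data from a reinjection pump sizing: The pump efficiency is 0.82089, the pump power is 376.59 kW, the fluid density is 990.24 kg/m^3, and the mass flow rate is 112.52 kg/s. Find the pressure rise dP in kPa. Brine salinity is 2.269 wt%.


dP = P_pump * rho * eta / mdot
dP = 376.59 * 990.24 * 0.82089 / 112.52
dP = 2720.6 kPa


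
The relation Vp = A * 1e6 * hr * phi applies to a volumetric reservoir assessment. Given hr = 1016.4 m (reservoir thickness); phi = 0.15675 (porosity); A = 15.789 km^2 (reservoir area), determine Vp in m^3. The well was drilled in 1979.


Vp = A * 1e6 * hr * phi
Vp = 15.789 * 1e6 * 1016.4 * 0.15675
Vp = 2.5155e+09 m^3


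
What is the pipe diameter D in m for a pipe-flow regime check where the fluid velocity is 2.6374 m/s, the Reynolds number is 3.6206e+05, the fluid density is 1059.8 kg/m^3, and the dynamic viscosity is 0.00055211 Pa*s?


D = Re * mu / (rho * vel)
D = 3.6206e+05 * 0.00055211 / (1059.8 * 2.6374)
D = 0.071516 m


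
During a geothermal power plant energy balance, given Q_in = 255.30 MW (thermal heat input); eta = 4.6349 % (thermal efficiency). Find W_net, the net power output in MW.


W_net = eta / 100 * Q_in
W_net = 4.6349 / 100 * 255.30
W_net = 11.833 MW


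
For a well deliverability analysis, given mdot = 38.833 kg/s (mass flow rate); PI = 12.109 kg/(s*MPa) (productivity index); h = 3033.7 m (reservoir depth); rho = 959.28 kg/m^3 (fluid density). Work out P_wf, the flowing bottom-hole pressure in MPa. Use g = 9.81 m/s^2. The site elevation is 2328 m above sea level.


Step 1: P_i = rho*g*h/1e6 = 959.28*9.81*3033.7/1e6 = 28.54875 MPa
Step 2: P_wf = P_i - mdot/PI = 28.54875 - 38.833/12.109 = 25.342 MPa
P_wf = 25.342 MPa


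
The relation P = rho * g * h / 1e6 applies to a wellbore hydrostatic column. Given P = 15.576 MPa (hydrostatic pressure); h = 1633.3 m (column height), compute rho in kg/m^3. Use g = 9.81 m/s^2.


rho = P * 1e6 / (g * h)
rho = 15.576 * 1e6 / (9.81 * 1633.3)
rho = 972.12 kg/m^3


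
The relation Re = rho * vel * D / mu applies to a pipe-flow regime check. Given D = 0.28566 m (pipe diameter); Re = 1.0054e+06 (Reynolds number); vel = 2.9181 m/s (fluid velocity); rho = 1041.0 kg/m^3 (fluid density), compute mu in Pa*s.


mu = rho * vel * D / Re
mu = 1041.0 * 2.9181 * 0.28566 / 1.0054e+06
mu = 0.00086310 Pa*s


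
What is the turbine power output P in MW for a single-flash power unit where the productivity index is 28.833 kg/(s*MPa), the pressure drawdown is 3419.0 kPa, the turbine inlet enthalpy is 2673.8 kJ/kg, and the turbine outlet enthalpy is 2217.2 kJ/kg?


Step 1: mdot = PI * dP / 1000 = 28.833 * 3419.0 / 1000 = 98.58003 kg/s
Step 2: P = mdot*(h_in - h_out)/1000 = 98.58003*(2673.8 - 2217.2)/1000 = 45.012 MW
P = 45.012 MW


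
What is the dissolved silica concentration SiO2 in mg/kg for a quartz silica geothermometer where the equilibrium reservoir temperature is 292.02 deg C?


SiO2 = 10^(5.19 - 1309/(T_eq + 273.15))
SiO2 = 10^(5.19 - 1309/(292.02 + 273.15))
SiO2 = 747.97 mg/kg


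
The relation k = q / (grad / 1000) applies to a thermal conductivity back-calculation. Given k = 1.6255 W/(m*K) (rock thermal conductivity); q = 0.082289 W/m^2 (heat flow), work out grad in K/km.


grad = q / k * 1000
grad = 0.082289 / 1.6255 * 1000
grad = 50.62381 deg C/km
Convert: 50.62381 deg C/km * 1.0 = 50.624 K/km
grad = 50.624 K/km


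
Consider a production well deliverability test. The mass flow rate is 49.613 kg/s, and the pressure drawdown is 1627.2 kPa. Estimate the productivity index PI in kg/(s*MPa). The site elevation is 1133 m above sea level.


PI = mdot * 1000 / dP
PI = 49.613 * 1000 / 1627.2
PI = 30.490 kg/(s*MPa)


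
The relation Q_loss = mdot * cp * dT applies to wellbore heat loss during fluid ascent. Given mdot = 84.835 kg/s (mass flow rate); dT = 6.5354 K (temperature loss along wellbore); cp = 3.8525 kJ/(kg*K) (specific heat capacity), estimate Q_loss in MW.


Q_loss = mdot * cp * dT
Q_loss = 84.835 * 3.8525 * 6.5354
Q_loss = 2135.944 kW
Convert: 2135.944 kW * 0.001 = 2.1359 MW
Q_loss = 2.1359 MW
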